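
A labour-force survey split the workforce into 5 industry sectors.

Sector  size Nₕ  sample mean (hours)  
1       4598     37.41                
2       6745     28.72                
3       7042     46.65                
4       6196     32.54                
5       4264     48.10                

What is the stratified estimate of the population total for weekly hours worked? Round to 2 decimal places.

1100953.12

1: 4598·37.41 = 172011.18
2: 6745·28.72 = 193716.4
3: 7042·46.65 = 328509.3
4: 6196·32.54 = 201617.84
5: 4264·48.10 = 205098.4
τ̂ = Σ Nₕx̄ₕ = 1100953.12.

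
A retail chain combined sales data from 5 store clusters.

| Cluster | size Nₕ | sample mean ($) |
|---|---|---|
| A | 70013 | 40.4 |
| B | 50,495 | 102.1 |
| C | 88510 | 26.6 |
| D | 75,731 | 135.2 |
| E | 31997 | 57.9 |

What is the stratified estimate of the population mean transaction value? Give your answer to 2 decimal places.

70.81

N = 70013 + 50495 + 88510 + 75731 + 31997 = 316746.
Weight each subgroup mean by Nₕ/N and sum.
Σ Nₕx̄ₕ = 70013·40.4 + 50495·102.1 + 88510·26.6 + 75731·135.2 + 31997·57.9 = 2828525.2 + 5155539.5 + 2354366 + 10238831.2 + 1852626.3 = 22429888.2.
Divide by N: 22429888.2 / 316746 = 70.8135... → 70.81.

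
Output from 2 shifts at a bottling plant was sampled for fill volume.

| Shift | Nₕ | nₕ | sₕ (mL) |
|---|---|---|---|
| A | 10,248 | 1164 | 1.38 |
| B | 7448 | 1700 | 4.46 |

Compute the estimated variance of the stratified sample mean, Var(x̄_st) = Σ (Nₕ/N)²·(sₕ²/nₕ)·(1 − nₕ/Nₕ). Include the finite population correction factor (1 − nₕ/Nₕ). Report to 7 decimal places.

0.0020860

N = 17696. Term for each stratum: Wₕ²sₕ²/nₕ·(1−nₕ/Nₕ).
Var(x̄_st) = 0.0004863750 + 0.0015996575 = 0.0020860325 → 0.0020860.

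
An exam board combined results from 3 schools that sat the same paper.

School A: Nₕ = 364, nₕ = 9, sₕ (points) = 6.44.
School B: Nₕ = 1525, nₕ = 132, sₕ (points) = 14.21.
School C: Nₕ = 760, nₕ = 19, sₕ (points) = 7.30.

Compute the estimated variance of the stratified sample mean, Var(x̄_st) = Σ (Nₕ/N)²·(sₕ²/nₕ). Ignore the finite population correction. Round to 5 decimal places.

N = 2649. Term for each stratum: Wₕ²sₕ²/nₕ.
Var(x̄_st) = 0.08700978 + 0.50697903 + 0.23086356 = 0.82485237 → 0.82485.

0.82485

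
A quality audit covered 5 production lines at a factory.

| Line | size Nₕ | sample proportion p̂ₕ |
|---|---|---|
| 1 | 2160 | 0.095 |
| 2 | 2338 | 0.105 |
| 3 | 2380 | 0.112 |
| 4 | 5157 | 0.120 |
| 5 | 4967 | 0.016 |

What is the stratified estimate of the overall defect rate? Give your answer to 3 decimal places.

N = 2160 + 2338 + 2380 + 5157 + 4967 = 17002.
Overall proportion = Σ (Nₕ/N)·p̂ₕ.
Σ Nₕp̂ₕ = 205.2 + 245.49 + 266.56 + 618.84 + 79.472 = 1415.562.
1415.562 / 17002 = 0.08326... → 0.083.

0.083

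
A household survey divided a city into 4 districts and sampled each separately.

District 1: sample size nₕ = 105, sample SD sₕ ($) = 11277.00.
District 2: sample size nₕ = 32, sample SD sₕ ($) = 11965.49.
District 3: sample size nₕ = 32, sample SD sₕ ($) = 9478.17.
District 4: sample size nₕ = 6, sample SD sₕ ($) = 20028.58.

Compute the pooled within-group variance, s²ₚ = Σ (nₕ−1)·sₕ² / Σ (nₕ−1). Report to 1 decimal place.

1: (105−1)·11277.00² = 104·127170729 = 13225755816
2: (32−1)·11965.49² = 31·143172950.9401 = 4438361479.1431
3: (32−1)·9478.17² = 31·89835706.5489 = 2784906903.0159
4: (6−1)·20028.58² = 5·401144016.8164 = 2005720084.082
Numerator = 22454744282.241; denominator = Σ(nₕ−1) = 171.
s²ₚ = 22454744282.241/171 = 131314294.048... → 131314294.0.

131314294.0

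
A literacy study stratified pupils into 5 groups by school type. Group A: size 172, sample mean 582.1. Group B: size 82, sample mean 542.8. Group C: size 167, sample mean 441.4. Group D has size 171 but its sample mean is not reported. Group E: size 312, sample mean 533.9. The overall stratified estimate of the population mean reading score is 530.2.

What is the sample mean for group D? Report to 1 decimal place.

551.9

Σ Nₕx̄ₕ = N·μ, so 171·x̄_D = 904·530.2 − (172·582.1 + 82·542.8 + 167·441.4 + 312·533.9).
= 479300.8 − 384921.4 = 94379.4.
x̄_D = 94379.4 / 171 = 551.926... → 551.9.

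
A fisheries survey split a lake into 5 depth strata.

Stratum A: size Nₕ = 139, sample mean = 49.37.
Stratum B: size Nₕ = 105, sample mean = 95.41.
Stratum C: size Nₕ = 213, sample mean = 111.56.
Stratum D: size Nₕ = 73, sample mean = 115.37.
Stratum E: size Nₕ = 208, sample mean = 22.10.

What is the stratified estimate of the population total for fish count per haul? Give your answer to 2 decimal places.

A: 139·49.37 = 6862.43
B: 105·95.41 = 10018.05
C: 213·111.56 = 23762.28
D: 73·115.37 = 8422.01
E: 208·22.10 = 4596.8
τ̂ = Σ Nₕx̄ₕ = 53661.57.

53661.57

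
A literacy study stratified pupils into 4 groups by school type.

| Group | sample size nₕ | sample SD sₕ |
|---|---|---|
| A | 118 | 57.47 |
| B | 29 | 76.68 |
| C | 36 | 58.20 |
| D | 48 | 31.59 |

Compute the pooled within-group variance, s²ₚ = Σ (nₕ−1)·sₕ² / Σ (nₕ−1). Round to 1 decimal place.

A: (118−1)·57.47² = 117·3302.8009 = 386427.7053
B: (29−1)·76.68² = 28·5879.8224 = 164635.0272
C: (36−1)·58.20² = 35·3387.24 = 118553.4
D: (48−1)·31.59² = 47·997.9281 = 46902.6207
Numerator = 716518.7532; denominator = Σ(nₕ−1) = 227.
s²ₚ = 716518.7532/227 = 3156.470... → 3156.5.

3156.5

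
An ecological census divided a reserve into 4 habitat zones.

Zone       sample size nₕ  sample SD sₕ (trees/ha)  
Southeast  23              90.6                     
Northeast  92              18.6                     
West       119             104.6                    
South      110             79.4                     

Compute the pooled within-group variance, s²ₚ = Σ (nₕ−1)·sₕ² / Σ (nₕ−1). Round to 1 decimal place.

6442.1

Degrees of freedom: 22 + 91 + 118 + 109 = 340.
Σ(nₕ−1)sₕ² = 22·8208.36 + 91·345.96 + 118·10941.16 + 109·6304.36 = 2190298.4.
s²ₚ = 2190298.4 / 340 = 6442.054... → 6442.1.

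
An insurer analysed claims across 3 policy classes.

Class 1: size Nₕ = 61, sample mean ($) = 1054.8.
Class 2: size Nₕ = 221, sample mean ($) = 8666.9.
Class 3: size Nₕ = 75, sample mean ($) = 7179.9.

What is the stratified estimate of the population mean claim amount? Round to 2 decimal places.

N = 61 + 221 + 75 = 357.
The stratified mean weights each stratum mean by its population share Nₕ/N.
Σ Nₕx̄ₕ = 61·1054.8 + 221·8666.9 + 75·7179.9 = 64342.8 + 1915384.9 + 538492.5 = 2518220.2.
Divide by N: 2518220.2 / 357 = 7053.8381... → 7053.84.

7053.84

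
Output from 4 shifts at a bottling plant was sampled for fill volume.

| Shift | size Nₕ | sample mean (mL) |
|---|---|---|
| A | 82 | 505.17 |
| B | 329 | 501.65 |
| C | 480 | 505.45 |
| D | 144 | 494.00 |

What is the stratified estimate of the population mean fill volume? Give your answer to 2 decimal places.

502.63

N = 82 + 329 + 480 + 144 = 1035.
Weight each subgroup mean by Nₕ/N and sum.
Σ Nₕx̄ₕ = 82·505.17 + 329·501.65 + 480·505.45 + 144·494.00 = 41423.94 + 165042.85 + 242616 + 71136 = 520218.79.
Divide by N: 520218.79 / 1035 = 502.6269... → 502.63.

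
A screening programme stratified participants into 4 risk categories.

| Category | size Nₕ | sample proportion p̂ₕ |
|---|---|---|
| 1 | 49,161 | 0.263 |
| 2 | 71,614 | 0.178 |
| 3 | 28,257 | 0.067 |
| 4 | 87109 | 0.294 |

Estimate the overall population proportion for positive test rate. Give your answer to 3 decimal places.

0.225

N = 49161 + 71614 + 28257 + 87109 = 236141.
Overall proportion = Σ (Nₕ/N)·p̂ₕ.
Σ Nₕp̂ₕ = 12929.343 + 12747.292 + 1893.219 + 25610.046 = 53179.9.
53179.9 / 236141 = 0.22520... → 0.225.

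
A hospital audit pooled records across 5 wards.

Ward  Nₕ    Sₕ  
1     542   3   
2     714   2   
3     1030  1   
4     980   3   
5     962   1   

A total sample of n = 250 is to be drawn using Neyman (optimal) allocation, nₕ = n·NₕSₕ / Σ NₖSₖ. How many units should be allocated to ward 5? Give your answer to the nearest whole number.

30

1: NₕSₕ = 542·3 = 1626
2: NₕSₕ = 714·2 = 1428
3: NₕSₕ = 1030·1 = 1030
4: NₕSₕ = 980·3 = 2940
5: NₕSₕ = 962·1 = 962
Σ NₕSₕ = 7986.
n_5 = 250·962/7986 = 30.115... → 30.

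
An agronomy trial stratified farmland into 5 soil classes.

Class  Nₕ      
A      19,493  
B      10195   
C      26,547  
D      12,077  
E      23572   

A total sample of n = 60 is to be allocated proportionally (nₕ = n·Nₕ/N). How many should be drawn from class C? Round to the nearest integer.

N = 19493 + 10195 + 26547 + 12077 + 23572 = 91884.
n_C = 60·26547/91884 = 17.335... → 17.

17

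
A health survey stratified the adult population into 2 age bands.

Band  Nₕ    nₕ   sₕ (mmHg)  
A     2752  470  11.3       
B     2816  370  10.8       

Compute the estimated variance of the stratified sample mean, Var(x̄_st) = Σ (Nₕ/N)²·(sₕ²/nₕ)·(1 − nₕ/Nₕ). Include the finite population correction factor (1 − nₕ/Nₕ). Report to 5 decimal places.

N = 5568. Term for each stratum: Wₕ²sₕ²/nₕ·(1−nₕ/Nₕ).
Var(x̄_st) = 0.05503318 + 0.07003844 = 0.12507162 → 0.12507.

0.12507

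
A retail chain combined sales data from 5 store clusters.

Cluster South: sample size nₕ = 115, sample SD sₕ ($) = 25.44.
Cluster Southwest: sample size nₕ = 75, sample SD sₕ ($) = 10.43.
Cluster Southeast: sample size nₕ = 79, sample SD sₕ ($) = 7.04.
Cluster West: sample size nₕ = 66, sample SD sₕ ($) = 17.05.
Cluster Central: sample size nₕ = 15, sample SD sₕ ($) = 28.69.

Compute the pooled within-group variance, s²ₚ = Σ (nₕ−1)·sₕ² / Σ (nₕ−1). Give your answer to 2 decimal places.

South: (115−1)·25.44² = 114·647.1936 = 73780.0704
Southwest: (75−1)·10.43² = 74·108.7849 = 8050.0826
Southeast: (79−1)·7.04² = 78·49.5616 = 3865.8048
West: (66−1)·17.05² = 65·290.7025 = 18895.6625
Central: (15−1)·28.69² = 14·823.1161 = 11523.6254
Numerator = 116115.2457; denominator = Σ(nₕ−1) = 345.
s²ₚ = 116115.2457/345 = 336.5659... → 336.57.

336.57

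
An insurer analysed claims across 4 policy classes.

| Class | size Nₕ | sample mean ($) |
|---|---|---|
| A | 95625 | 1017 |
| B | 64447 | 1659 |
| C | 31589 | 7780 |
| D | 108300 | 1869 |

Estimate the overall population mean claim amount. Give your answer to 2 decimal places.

N = 95625 + 64447 + 31589 + 108300 = 299961.
The stratified mean weights each stratum mean by its population share Nₕ/N.
Σ Nₕx̄ₕ = 95625·1017 + 64447·1659 + 31589·7780 + 108300·1869 = 97250625 + 106917573 + 245762420 + 202412700 = 652343318.
Divide by N: 652343318 / 299961 = 2174.7604... → 2174.76.

2174.76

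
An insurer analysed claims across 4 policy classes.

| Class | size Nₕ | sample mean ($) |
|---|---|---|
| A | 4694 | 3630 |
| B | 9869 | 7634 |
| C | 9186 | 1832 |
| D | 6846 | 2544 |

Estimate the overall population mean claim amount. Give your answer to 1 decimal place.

4138.7

N = 30595; weights Wₕ = Nₕ/N = (0.1534, 0.3226, 0.3002, 0.2238).
x̄_st = Σ Wₕ·x̄ₕ = 0.1534·3630 + 0.3226·7634 + 0.3002·1832 + 0.2238·2544 ≈ 4138.720...
→ 4138.7.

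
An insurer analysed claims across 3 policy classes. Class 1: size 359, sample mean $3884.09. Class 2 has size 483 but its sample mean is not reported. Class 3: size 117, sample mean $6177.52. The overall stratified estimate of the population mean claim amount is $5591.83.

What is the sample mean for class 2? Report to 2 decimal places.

6719.27

Σ Nₕx̄ₕ = N·μ, so 483·x̄_2 = 959·5591.83 − (359·3884.09 + 117·6177.52).
= 5362564.97 − 2117158.15 = 3245406.82.
x̄_2 = 3245406.82 / 483 = 6719.2688... → 6719.27.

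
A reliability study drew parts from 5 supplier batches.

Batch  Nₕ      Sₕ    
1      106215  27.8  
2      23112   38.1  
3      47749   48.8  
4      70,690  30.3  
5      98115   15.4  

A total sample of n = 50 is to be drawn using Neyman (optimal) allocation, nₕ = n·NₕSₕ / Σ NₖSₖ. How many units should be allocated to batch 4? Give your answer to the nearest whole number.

11

Σ NₕSₕ = 106215·27.8 + 23112·38.1 + 47749·48.8 + 70690·30.3 + 98115·15.4 = 9816373.4.
Share for 4: 2141907/9816373.4 = 0.21820.
n_4 = 50 × 0.21820 = 10.910... → 11.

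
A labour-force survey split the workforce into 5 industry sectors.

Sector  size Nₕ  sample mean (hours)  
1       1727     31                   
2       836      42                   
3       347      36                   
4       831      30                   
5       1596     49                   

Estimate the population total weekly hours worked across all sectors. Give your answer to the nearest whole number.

204275

Estimate total by summing Nₕ·x̄ₕ over strata.
1727·31 + 836·42 + 347·36 + 831·30 + 1596·49 = 53537 + 35112 + 12492 + 24930 + 78204 = 204275.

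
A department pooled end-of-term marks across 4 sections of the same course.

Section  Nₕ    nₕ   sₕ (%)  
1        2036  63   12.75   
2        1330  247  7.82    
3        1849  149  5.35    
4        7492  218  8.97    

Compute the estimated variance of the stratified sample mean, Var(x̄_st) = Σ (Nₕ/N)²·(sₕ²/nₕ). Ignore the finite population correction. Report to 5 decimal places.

0.20133

N = 12707; Wₕ = Nₕ/N.
section 1: (2036/12707)²·12.75²/63 = 0.06624442
section 2: (1330/12707)²·7.82²/247 = 0.00271228
section 3: (1849/12707)²·5.35²/149 = 0.00406733
section 4: (7492/12707)²·8.97²/218 = 0.12830331
Sum = 0.20132734 → 0.20133.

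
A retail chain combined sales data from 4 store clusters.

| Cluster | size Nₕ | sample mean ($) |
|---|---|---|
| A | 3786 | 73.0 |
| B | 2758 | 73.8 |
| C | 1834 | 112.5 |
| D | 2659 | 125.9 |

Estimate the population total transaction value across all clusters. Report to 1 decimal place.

Population total = Σ Nₕ·x̄ₕ (each stratum's size times its mean).
3786·73.0 + 2758·73.8 + 1834·112.5 + 2659·125.9 = 276378 + 203540.4 + 206325 + 334768.1 = 1021011.5.

1021011.5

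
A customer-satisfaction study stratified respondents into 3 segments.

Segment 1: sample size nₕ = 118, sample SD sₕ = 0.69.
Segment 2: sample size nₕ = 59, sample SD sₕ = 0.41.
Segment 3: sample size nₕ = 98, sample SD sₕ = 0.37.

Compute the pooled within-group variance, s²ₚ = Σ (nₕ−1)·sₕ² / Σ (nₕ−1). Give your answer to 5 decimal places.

Degrees of freedom: 117 + 58 + 97 = 272.
Σ(nₕ−1)sₕ² = 117·0.4761 + 58·0.1681 + 97·0.1369 = 78.7328.
s²ₚ = 78.7328 / 272 = 0.2894588... → 0.28946.

0.28946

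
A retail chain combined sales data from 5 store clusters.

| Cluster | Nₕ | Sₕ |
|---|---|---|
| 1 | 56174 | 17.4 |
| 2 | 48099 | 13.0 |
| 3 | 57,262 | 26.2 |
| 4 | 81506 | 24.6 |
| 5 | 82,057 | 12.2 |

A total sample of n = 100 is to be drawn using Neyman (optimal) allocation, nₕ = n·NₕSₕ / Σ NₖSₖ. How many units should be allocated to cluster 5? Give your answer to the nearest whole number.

16

Σ NₕSₕ = 56174·17.4 + 48099·13.0 + 57262·26.2 + 81506·24.6 + 82057·12.2 = 6109122.
Share for 5: 1001095.4/6109122 = 0.16387.
n_5 = 100 × 0.16387 = 16.387... → 16.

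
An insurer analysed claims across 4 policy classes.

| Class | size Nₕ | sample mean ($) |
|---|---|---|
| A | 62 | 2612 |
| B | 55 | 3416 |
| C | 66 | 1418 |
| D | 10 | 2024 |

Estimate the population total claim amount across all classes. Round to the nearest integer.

A: 62·2612 = 161944
B: 55·3416 = 187880
C: 66·1418 = 93588
D: 10·2024 = 20240
τ̂ = Σ Nₕx̄ₕ = 463652.

463652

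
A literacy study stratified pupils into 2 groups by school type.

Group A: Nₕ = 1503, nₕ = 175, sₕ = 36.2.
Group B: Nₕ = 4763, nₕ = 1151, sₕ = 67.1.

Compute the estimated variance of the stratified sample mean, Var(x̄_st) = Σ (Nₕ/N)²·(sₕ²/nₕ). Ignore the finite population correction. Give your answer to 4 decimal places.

N = 6266; Wₕ = Nₕ/N.
group A: (1503/6266)²·36.2²/175 = 0.4308403
group B: (4763/6266)²·67.1²/1151 = 2.2602168
Sum = 2.6910571 → 2.6911.

2.6911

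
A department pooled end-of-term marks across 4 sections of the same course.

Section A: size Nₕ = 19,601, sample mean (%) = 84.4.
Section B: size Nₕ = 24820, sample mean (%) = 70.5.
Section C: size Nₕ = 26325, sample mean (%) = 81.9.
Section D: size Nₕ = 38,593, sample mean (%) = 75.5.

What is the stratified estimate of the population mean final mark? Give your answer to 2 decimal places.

77.50

N = 19601 + 24820 + 26325 + 38593 = 109339.
The stratified mean weights each stratum mean by its population share Nₕ/N.
Σ Nₕx̄ₕ = 19601·84.4 + 24820·70.5 + 26325·81.9 + 38593·75.5 = 1654324.4 + 1749810 + 2156017.5 + 2913771.5 = 8473923.4.
Divide by N: 8473923.4 / 109339 = 77.5014... → 77.50.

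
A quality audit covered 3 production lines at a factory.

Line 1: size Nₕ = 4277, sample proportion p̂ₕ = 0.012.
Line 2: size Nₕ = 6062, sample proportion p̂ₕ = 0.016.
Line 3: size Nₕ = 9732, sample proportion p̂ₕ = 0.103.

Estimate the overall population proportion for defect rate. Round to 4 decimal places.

0.0573

Wₕ = Nₕ/N with N = 20071: 0.2131, 0.3020, 0.4849.
p̂_st = 0.2131·0.012 + 0.3020·0.016 + 0.4849·0.103 ≈ 0.057332... → 0.0573.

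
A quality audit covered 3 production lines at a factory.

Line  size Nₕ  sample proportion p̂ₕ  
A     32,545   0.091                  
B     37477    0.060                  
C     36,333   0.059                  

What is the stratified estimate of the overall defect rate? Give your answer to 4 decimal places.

N = 32545 + 37477 + 36333 = 106355.
Overall proportion = Σ (Nₕ/N)·p̂ₕ.
Σ Nₕp̂ₕ = 2961.595 + 2248.62 + 2143.647 = 7353.862.
7353.862 / 106355 = 0.069144... → 0.0691.

0.0691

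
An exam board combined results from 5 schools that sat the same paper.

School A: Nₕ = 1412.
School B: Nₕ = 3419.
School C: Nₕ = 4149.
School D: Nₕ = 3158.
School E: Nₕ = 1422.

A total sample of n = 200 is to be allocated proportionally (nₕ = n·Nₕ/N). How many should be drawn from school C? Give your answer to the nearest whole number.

61

Share of school C = 4149/13560 = 0.30597.
Allocate 200 × 0.30597 = 61.195... → 61.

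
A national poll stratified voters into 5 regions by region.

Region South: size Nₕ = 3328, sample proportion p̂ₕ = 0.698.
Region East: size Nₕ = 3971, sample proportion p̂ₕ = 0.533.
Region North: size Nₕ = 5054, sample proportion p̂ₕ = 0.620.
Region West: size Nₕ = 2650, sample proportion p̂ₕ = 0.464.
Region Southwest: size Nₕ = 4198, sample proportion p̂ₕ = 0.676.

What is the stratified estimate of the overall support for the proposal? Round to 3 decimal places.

Wₕ = Nₕ/N with N = 19201: 0.1733, 0.2068, 0.2632, 0.1380, 0.2186.
p̂_st = 0.1733·0.698 + 0.2068·0.533 + 0.2632·0.620 + 0.1380·0.464 + 0.2186·0.676 ≈ 0.60624... → 0.606.

0.606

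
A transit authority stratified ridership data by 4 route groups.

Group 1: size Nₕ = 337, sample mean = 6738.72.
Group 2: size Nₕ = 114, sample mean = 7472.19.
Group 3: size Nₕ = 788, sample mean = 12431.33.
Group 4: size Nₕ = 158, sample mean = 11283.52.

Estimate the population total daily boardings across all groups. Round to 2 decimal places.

1: 337·6738.72 = 2270948.64
2: 114·7472.19 = 851829.66
3: 788·12431.33 = 9795888.04
4: 158·11283.52 = 1782796.16
τ̂ = Σ Nₕx̄ₕ = 14701462.50.

14701462.50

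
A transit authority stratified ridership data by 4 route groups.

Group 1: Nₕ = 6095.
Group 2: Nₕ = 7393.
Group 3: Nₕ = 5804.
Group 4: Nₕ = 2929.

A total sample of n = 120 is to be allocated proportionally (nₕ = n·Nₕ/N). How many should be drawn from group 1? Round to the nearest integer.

N = 6095 + 7393 + 5804 + 2929 = 22221.
n_1 = 120·6095/22221 = 32.915... → 33.

33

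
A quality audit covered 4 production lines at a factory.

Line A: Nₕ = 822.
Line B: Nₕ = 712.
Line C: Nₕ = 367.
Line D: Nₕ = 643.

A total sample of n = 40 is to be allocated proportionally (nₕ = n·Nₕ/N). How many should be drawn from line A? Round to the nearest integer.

13

Share of line A = 822/2544 = 0.32311.
Allocate 40 × 0.32311 = 12.925... → 13.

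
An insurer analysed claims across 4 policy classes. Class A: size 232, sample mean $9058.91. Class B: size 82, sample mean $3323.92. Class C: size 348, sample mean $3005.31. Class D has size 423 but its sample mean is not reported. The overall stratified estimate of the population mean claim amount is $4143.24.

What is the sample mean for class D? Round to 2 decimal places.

2542.17

N = 232 + 82 + 348 + 423 = 1085.
Overall total = μ·N = 4143.24·1085 = 4495415.4.
Subtract the known strata: 232·9058.91 + 82·3323.92 + 348·3005.31 = 3420076.44.
Remaining total for class D: 4495415.4 − 3420076.44 = 1075338.96.
Divide by its size: 1075338.96 / 423 = 2542.1725... → 2542.17.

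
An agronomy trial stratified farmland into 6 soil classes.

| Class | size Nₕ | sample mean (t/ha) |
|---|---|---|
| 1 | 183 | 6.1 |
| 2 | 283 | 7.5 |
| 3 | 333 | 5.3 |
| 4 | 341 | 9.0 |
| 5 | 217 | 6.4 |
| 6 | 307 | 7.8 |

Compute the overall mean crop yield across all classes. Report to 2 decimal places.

x̄_st = (Σ Nₕx̄ₕ) / (Σ Nₕ) = (183·6.1 + 283·7.5 + 333·5.3 + 341·9.0 + 217·6.4 + 307·7.8) / 1664
= 11856.1 / 1664 = 7.1251... → 7.13.

7.13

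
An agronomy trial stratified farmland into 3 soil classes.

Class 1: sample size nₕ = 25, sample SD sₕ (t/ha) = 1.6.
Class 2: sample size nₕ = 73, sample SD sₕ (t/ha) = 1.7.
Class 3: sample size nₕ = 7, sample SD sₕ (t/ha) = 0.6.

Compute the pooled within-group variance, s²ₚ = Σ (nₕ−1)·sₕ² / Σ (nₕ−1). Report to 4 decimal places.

2.6635

Degrees of freedom: 24 + 72 + 6 = 102.
Σ(nₕ−1)sₕ² = 24·2.56 + 72·2.89 + 6·0.36 = 271.68.
s²ₚ = 271.68 / 102 = 2.663529... → 2.6635.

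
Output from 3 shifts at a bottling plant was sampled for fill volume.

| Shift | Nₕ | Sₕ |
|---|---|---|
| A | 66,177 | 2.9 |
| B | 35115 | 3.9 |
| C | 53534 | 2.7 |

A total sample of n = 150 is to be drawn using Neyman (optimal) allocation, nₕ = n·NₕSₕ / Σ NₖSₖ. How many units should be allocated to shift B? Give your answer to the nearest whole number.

43

A: NₕSₕ = 66177·2.9 = 191913.3
B: NₕSₕ = 35115·3.9 = 136948.5
C: NₕSₕ = 53534·2.7 = 144541.8
Σ NₕSₕ = 473403.6.
n_B = 150·136948.5/473403.6 = 43.393... → 43.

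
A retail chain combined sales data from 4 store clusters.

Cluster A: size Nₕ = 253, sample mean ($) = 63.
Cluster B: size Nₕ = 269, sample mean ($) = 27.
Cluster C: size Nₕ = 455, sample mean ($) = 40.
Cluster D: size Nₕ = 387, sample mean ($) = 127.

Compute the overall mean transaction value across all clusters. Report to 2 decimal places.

66.39

x̄_st = (Σ Nₕx̄ₕ) / (Σ Nₕ) = (253·63 + 269·27 + 455·40 + 387·127) / 1364
= 90551 / 1364 = 66.3864... → 66.39.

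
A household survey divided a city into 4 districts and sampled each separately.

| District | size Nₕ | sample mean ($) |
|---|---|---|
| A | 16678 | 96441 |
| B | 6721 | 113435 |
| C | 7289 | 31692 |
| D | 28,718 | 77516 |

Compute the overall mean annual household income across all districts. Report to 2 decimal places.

N = 16678 + 6721 + 7289 + 28718 = 59406.
Weight each subgroup mean by Nₕ/N and sum.
Σ Nₕx̄ₕ = 16678·96441 + 6721·113435 + 7289·31692 + 28718·77516 = 1608442998 + 762396635 + 231002988 + 2226104488 = 4827947109.
Divide by N: 4827947109 / 59406 = 81270.3617... → 81270.36.

81270.36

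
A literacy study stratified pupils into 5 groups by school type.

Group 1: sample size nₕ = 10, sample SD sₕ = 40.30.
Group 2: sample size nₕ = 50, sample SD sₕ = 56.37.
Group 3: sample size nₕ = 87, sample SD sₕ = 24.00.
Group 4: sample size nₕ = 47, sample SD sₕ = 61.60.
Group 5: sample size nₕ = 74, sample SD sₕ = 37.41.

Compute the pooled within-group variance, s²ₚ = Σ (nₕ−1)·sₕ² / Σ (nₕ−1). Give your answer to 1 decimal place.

1888.1

1: (10−1)·40.30² = 9·1624.09 = 14616.81
2: (50−1)·56.37² = 49·3177.5769 = 155701.2681
3: (87−1)·24.00² = 86·576 = 49536
4: (47−1)·61.60² = 46·3794.56 = 174549.76
5: (74−1)·37.41² = 73·1399.5081 = 102164.0913
Numerator = 496567.9294; denominator = Σ(nₕ−1) = 263.
s²ₚ = 496567.9294/263 = 1888.091... → 1888.1.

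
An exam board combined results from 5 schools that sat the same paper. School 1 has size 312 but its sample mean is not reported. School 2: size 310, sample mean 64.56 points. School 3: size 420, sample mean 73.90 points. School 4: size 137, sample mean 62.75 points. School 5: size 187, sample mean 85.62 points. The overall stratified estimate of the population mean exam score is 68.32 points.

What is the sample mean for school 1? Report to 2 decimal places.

56.62

Σ Nₕx̄ₕ = N·μ, so 312·x̄_1 = 1366·68.32 − (310·64.56 + 420·73.90 + 137·62.75 + 187·85.62).
= 93325.12 − 75659.29 = 17665.83.
x̄_1 = 17665.83 / 312 = 56.6213... → 56.62.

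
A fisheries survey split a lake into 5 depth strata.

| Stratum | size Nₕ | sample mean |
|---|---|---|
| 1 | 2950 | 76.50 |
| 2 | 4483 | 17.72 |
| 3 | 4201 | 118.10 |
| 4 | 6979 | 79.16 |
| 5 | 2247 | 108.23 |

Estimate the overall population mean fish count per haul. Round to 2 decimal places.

76.55

x̄_st = (Σ Nₕx̄ₕ) / (Σ Nₕ) = (2950·76.50 + 4483·17.72 + 4201·118.10 + 6979·79.16 + 2247·108.23) / 20860
= 1596902.31 / 20860 = 76.5533... → 76.55.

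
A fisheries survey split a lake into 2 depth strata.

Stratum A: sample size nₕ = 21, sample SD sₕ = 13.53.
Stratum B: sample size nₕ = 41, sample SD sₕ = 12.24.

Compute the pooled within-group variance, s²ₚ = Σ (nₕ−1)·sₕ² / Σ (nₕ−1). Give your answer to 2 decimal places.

Degrees of freedom: 20 + 40 = 60.
Σ(nₕ−1)sₕ² = 20·183.0609 + 40·149.8176 = 9653.922.
s²ₚ = 9653.922 / 60 = 160.8987 → 160.90.

160.90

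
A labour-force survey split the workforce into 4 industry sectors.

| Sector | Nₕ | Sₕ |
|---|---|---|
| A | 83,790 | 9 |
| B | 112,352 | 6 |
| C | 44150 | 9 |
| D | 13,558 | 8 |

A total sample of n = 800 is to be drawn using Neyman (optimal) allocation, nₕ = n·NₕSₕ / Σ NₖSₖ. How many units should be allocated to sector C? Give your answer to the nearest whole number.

A: NₕSₕ = 83790·9 = 754110
B: NₕSₕ = 112352·6 = 674112
C: NₕSₕ = 44150·9 = 397350
D: NₕSₕ = 13558·8 = 108464
Σ NₕSₕ = 1934036.
n_C = 800·397350/1934036 = 164.361... → 164.

164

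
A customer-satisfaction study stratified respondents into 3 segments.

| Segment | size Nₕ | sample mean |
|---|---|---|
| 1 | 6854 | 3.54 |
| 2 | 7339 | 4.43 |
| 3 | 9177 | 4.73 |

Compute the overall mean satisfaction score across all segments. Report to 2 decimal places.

4.29

N = 23370; weights Wₕ = Nₕ/N = (0.2933, 0.3140, 0.3927).
x̄_st = Σ Wₕ·x̄ₕ = 0.2933·3.54 + 0.3140·4.43 + 0.3927·4.73 ≈ 4.2868...
→ 4.29.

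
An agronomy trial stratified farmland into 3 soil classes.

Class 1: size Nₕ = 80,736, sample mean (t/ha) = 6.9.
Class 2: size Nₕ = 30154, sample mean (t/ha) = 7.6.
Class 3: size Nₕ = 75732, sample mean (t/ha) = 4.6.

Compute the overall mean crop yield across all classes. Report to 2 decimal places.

6.08

N = 80736 + 30154 + 75732 = 186622.
The stratified mean weights each stratum mean by its population share Nₕ/N.
Σ Nₕx̄ₕ = 80736·6.9 + 30154·7.6 + 75732·4.6 = 557078.4 + 229170.4 + 348367.2 = 1134616.
Divide by N: 1134616 / 186622 = 6.0798... → 6.08.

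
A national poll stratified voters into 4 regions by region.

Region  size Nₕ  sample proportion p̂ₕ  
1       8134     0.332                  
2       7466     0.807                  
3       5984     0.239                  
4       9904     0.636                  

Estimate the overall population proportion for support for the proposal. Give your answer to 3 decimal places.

N = 8134 + 7466 + 5984 + 9904 = 31488.
Overall proportion = Σ (Nₕ/N)·p̂ₕ.
Σ Nₕp̂ₕ = 2700.488 + 6025.062 + 1430.176 + 6298.944 = 16454.67.
16454.67 / 31488 = 0.52257... → 0.523.

0.523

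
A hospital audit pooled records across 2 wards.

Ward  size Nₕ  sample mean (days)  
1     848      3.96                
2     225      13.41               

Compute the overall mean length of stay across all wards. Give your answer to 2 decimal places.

5.94

N = 848 + 225 = 1073.
Weight each subgroup mean by Nₕ/N and sum.
Σ Nₕx̄ₕ = 848·3.96 + 225·13.41 = 3358.08 + 3017.25 = 6375.33.
Divide by N: 6375.33 / 1073 = 5.9416... → 5.94.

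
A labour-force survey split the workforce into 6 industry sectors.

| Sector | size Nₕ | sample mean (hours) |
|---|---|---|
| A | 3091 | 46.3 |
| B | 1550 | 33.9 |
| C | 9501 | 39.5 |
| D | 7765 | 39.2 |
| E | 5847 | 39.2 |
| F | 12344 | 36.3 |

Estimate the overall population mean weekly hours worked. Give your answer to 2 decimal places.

x̄_st = (Σ Nₕx̄ₕ) / (Σ Nₕ) = (3091·46.3 + 1550·33.9 + 9501·39.5 + 7765·39.2 + 5847·39.2 + 12344·36.3) / 40098
= 1552625.4 / 40098 = 38.7208... → 38.72.

38.72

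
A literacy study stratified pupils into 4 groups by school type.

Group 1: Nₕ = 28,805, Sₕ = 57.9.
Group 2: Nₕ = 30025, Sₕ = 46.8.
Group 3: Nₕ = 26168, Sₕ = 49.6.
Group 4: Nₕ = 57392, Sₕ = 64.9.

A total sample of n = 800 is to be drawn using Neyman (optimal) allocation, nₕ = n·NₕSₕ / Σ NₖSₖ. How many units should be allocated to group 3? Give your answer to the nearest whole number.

1: NₕSₕ = 28805·57.9 = 1667809.5
2: NₕSₕ = 30025·46.8 = 1405170
3: NₕSₕ = 26168·49.6 = 1297932.8
4: NₕSₕ = 57392·64.9 = 3724740.8
Σ NₕSₕ = 8095653.1.
n_3 = 800·1297932.8/8095653.1 = 128.260... → 128.

128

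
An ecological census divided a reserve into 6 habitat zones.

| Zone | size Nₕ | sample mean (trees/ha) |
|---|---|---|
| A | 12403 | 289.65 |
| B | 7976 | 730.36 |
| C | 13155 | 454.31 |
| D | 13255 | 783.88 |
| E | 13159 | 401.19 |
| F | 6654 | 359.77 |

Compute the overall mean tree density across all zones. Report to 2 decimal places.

N = 66602; weights Wₕ = Nₕ/N = (0.1862, 0.1198, 0.1975, 0.1990, 0.1976, 0.0999).
x̄_st = Σ Wₕ·x̄ₕ = 0.1862·289.65 + 0.1198·730.36 + 0.1975·454.31 + 0.1990·783.88 + 0.1976·401.19 + 0.0999·359.77 ≈ 502.3547...
→ 502.35.

502.35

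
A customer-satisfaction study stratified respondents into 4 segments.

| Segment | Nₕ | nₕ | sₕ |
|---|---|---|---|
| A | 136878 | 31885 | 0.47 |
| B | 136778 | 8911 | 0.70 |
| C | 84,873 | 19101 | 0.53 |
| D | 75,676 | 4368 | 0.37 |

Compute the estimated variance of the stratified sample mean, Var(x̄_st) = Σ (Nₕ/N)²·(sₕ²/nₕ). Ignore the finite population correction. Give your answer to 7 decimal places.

N = 434205. Term for each stratum: Wₕ²sₕ²/nₕ.
Var(x̄_st) = 0.0000006885 + 0.0000054565 + 0.0000005619 + 0.0000009520 = 0.0000076589 → 0.0000077.

0.0000077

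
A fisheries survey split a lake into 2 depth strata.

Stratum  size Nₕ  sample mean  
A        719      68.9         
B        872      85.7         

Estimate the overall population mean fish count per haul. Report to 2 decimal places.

N = 1591; weights Wₕ = Nₕ/N = (0.4519, 0.5481).
x̄_st = Σ Wₕ·x̄ₕ = 0.4519·68.9 + 0.5481·85.7 ≈ 78.1078...
→ 78.11.

78.11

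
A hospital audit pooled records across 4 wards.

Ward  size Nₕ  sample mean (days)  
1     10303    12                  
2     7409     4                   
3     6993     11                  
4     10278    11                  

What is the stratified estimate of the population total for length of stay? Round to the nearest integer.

343253

Population total = Σ Nₕ·x̄ₕ (each stratum's size times its mean).
10303·12 + 7409·4 + 6993·11 + 10278·11 = 123636 + 29636 + 76923 + 113058 = 343253.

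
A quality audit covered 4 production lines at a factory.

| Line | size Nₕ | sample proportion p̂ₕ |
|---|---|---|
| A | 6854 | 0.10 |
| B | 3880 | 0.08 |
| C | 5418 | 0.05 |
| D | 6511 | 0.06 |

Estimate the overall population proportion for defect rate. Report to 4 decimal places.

Wₕ = Nₕ/N with N = 22663: 0.3024, 0.1712, 0.2391, 0.2873.
p̂_st = 0.3024·0.10 + 0.1712·0.08 + 0.2391·0.05 + 0.2873·0.06 ≈ 0.073131... → 0.0731.

0.0731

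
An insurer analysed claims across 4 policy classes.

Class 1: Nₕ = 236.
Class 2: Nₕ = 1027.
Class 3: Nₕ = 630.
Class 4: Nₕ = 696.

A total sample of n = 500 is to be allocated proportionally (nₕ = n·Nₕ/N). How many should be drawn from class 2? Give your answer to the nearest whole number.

198

Share of class 2 = 1027/2589 = 0.39668.
Allocate 500 × 0.39668 = 198.339... → 198.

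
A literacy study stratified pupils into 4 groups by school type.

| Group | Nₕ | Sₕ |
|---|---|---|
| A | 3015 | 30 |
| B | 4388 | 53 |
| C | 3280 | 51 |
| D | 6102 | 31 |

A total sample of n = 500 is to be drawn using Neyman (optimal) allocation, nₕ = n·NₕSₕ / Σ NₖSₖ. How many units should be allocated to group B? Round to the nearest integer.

Σ NₕSₕ = 3015·30 + 4388·53 + 3280·51 + 6102·31 = 679456.
Share for B: 232564/679456 = 0.34228.
n_B = 500 × 0.34228 = 171.140... → 171.

171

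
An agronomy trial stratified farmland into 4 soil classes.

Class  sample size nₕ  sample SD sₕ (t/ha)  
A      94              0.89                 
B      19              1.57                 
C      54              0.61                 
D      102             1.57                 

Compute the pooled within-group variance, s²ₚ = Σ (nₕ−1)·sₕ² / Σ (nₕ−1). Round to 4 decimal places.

Degrees of freedom: 93 + 18 + 53 + 101 = 265.
Σ(nₕ−1)sₕ² = 93·0.7921 + 18·2.4649 + 53·0.3721 + 101·2.4649 = 386.7097.
s²ₚ = 386.7097 / 265 = 1.459282... → 1.4593.

1.4593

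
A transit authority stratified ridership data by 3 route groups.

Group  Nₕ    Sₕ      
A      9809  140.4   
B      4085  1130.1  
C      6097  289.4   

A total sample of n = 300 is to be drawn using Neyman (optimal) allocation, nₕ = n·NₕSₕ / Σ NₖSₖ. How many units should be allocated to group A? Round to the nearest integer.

53

Σ NₕSₕ = 9809·140.4 + 4085·1130.1 + 6097·289.4 = 7758113.9.
Share for A: 1377183.6/7758113.9 = 0.17752.
n_A = 300 × 0.17752 = 53.255... → 53.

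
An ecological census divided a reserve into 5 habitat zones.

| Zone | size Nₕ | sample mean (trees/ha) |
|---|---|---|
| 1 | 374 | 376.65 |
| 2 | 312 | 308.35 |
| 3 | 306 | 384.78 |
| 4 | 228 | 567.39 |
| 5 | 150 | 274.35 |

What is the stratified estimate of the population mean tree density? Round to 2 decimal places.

N = 1370; weights Wₕ = Nₕ/N = (0.2730, 0.2277, 0.2234, 0.1664, 0.1095).
x̄_st = Σ Wₕ·x̄ₕ = 0.2730·376.65 + 0.2277·308.35 + 0.2234·384.78 + 0.1664·567.39 + 0.1095·274.35 ≈ 383.4543...
→ 383.45.

383.45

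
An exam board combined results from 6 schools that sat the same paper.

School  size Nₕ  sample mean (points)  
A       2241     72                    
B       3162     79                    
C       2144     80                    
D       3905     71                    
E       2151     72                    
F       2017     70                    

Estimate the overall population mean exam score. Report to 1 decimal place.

74.0

x̄_st = (Σ Nₕx̄ₕ) / (Σ Nₕ) = (2241·72 + 3162·79 + 2144·80 + 3905·71 + 2151·72 + 2017·70) / 15620
= 1155987 / 15620 = 74.007... → 74.0.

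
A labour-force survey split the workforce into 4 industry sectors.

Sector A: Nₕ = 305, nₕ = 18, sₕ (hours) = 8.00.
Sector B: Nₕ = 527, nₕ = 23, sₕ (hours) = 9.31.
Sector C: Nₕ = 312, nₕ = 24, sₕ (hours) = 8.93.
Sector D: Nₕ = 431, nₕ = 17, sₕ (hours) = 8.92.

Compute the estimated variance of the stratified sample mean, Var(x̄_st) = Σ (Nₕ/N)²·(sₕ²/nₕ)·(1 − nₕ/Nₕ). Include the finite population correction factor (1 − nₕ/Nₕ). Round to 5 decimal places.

0.98600

N = 1575. Term for each stratum: Wₕ²sₕ²/nₕ·(1−nₕ/Nₕ).
Var(x̄_st) = 0.12546659 + 0.40350745 + 0.12035874 + 0.33666447 = 0.98599725 → 0.98600.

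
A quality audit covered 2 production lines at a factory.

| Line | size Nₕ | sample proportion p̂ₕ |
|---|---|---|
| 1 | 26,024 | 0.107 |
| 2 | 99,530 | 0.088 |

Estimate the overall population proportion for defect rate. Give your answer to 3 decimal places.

0.092

Wₕ = Nₕ/N with N = 125554: 0.2073, 0.7927.
p̂_st = 0.2073·0.107 + 0.7927·0.088 ≈ 0.09194... → 0.092.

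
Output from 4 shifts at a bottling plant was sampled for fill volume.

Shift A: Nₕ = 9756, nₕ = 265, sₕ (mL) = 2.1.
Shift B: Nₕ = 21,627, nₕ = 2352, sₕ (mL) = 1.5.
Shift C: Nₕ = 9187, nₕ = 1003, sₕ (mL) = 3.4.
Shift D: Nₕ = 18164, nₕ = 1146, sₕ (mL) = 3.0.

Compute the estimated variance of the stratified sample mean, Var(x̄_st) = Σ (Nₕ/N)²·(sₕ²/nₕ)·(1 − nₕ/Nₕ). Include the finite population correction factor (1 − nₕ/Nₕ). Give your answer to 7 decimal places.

N = 58734. Term for each stratum: Wₕ²sₕ²/nₕ·(1−nₕ/Nₕ).
Var(x̄_st) = 0.0004466808 + 0.0001155997 + 0.0002511985 + 0.0007037181 = 0.0015171972 → 0.0015172.

0.0015172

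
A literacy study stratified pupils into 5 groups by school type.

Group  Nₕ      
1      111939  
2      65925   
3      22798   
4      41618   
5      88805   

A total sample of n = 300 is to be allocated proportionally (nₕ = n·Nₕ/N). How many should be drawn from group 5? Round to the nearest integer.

Share of group 5 = 88805/331085 = 0.26822.
Allocate 300 × 0.26822 = 80.467... → 80.

80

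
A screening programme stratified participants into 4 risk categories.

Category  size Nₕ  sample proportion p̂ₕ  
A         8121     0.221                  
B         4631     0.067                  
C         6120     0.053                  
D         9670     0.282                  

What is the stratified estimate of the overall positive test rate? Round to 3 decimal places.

0.181

Wₕ = Nₕ/N with N = 28542: 0.2845, 0.1623, 0.2144, 0.3388.
p̂_st = 0.2845·0.221 + 0.1623·0.067 + 0.2144·0.053 + 0.3388·0.282 ≈ 0.18066... → 0.181.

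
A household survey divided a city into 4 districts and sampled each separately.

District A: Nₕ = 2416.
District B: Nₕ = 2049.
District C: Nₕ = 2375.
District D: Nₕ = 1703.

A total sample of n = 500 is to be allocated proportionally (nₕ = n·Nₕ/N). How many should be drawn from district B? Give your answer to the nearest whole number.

Share of district B = 2049/8543 = 0.23985.
Allocate 500 × 0.23985 = 119.923... → 120.

120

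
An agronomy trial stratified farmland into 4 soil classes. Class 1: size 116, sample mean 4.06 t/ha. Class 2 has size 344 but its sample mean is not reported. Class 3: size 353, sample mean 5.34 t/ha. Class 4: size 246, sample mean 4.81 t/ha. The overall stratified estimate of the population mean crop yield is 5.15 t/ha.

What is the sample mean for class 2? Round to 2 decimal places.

N = 116 + 344 + 353 + 246 = 1059.
Overall total = μ·N = 5.15·1059 = 5453.85.
Subtract the known strata: 116·4.06 + 353·5.34 + 246·4.81 = 3539.24.
Remaining total for class 2: 5453.85 − 3539.24 = 1914.61.
Divide by its size: 1914.61 / 344 = 5.5657... → 5.57.

5.57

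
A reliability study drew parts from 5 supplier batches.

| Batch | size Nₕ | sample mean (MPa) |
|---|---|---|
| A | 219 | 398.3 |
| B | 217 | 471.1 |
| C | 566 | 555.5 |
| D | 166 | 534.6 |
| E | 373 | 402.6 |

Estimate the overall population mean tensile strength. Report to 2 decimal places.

482.01

x̄_st = (Σ Nₕx̄ₕ) / (Σ Nₕ) = (219·398.3 + 217·471.1 + 566·555.5 + 166·534.6 + 373·402.6) / 1541
= 742782.8 / 1541 = 482.0135... → 482.01.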